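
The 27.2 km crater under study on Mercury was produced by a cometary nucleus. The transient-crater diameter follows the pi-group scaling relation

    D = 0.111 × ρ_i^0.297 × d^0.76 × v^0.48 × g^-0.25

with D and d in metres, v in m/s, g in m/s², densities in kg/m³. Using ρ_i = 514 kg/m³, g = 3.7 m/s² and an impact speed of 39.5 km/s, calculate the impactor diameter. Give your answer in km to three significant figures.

d ≈ 2.07 km

Rearranging for d: d = [D / (0.111 · 514^0.297 · 39500^0.48 · 3.7^-0.25)]^(1/0.76).
D = 27200 m.
514^0.297 = 6.385
39500^0.48 = 160.8
3.7^-0.25 = 0.7210
Denominator = 0.111 × 6.385 × 160.8 × 0.7210 = 82.17
D / 82.17 = 27200 / 82.17 = 331.0
d = 331.0^(1/0.76) = 331.0^1.3158 = 2068 m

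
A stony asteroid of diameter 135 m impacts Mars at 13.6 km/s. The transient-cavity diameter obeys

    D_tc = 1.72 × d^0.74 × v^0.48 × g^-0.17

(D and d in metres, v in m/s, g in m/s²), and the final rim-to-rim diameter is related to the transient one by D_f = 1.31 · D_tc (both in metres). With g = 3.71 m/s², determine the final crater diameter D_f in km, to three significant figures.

D_f ≈ 6.55 km

v = 13600 m/s.
d^0.74 = 135^0.74 = 37.71
v^0.48 = 13600^0.48 = 96.40
g^-0.17 = 3.71^-0.17 = 0.8002
D_tc = 1.72 × 37.71 × 96.40 × 0.8002 = 5003 m
D_f = 1.31 × 5003 = 6554 m
     = 6.554 km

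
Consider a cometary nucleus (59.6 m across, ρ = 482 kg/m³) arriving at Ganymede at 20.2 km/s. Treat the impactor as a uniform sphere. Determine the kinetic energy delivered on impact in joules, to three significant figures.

v = 20200 m/s.
Mass m = (π/6) ρ d³ = (π/6) × 482 × (59.6)³ = 5.343 × 10^7 kg
E = ½ m v² = 0.5 × 5.343 × 10^7 × (20200)² = 1.090 × 10^16 J

E ≈ 1.09 × 10^16 J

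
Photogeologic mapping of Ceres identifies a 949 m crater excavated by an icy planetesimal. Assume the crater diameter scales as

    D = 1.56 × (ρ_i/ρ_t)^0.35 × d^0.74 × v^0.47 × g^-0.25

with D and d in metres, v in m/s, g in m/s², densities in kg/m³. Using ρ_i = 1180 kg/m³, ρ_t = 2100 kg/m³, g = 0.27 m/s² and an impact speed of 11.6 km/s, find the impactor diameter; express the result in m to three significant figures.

Rearranging for d: d = [D / (1.56 · (1180/2100)^0.35 · 11600^0.47 · 0.27^-0.25)]^(1/0.74).
(1180/2100)^0.35 = 0.8173
11600^0.47 = 81.34
0.27^-0.25 = 1.387
Denominator = 1.56 × 0.8173 × 81.34 × 1.387 = 143.8
D / 143.8 = 949 / 143.8 = 6.599
d = 6.599^(1/0.74) = 6.599^1.3514 = 12.81 m

d ≈ 12.8 m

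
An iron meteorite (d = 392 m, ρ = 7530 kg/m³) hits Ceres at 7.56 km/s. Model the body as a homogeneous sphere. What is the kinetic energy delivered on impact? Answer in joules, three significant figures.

E ≈ 6.79 × 10^18 J

v = 7560 m/s.
Mass m = (π/6) ρ d³ = (π/6) × 7530 × (392)³ = 2.375 × 10^11 kg
E = ½ m v² = 0.5 × 2.375 × 10^11 × (7560)² = 6.787 × 10^18 J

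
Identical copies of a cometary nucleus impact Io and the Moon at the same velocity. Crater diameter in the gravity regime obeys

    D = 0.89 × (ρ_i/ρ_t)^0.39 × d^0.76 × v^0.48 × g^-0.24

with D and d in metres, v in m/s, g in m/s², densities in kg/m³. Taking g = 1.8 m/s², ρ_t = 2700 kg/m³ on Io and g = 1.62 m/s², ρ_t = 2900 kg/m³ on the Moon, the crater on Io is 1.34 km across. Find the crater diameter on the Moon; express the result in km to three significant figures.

D ≈ 1.34 km

The impactor-only factors (d, v, ρ_i) cancel in the ratio, leaving D_Moon/D_Io = (g_Moon/g_Io)^-0.24 · (ρ_t,Io/ρ_t,Moon)^0.39.
(1.62/1.8)^-0.24 = 0.9000^-0.24 = 1.026
(2700/2900)^0.39 = 0.9310^0.39 = 0.9725
Ratio = 1.026 × 0.9725 = 0.9978
D_Moon = 0.9978 × 1.34 km = 1.34 km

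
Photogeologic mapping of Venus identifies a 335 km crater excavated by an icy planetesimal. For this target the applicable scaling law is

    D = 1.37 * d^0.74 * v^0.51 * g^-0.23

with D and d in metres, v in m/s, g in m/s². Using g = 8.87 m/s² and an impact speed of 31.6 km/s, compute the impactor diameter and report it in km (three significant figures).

d ≈ 29.9 km

Rearranging for d: d = [D / (1.37 · 31600^0.51 · 8.87^-0.23)]^(1/0.74).
D = 335000 m.
31600^0.51 = 197.2
8.87^-0.23 = 0.6053
Denominator = 1.37 × 197.2 × 0.6053 = 163.5
D / 163.5 = 335000 / 163.5 = 2049
d = 2049^(1/0.74) = 2049^1.3514 = 29869 m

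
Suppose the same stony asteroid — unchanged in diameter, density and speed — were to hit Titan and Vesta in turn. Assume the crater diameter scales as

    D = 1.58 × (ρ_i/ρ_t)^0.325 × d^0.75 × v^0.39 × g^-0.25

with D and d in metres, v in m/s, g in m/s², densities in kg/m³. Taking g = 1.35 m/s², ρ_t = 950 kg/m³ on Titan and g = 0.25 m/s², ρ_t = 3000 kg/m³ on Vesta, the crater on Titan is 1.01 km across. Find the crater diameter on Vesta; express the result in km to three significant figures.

The impactor-only factors (d, v, ρ_i) cancel in the ratio, leaving D_Vesta/D_Titan = (g_Vesta/g_Titan)^-0.25 · (ρ_t,Titan/ρ_t,Vesta)^0.325.
(0.25/1.35)^-0.25 = 0.1852^-0.25 = 1.524
(950/3000)^0.325 = 0.3167^0.325 = 0.6882
Ratio = 1.524 × 0.6882 = 1.049
D_Vesta = 1.049 × 1.01 km = 1.06 km

D ≈ 1.06 km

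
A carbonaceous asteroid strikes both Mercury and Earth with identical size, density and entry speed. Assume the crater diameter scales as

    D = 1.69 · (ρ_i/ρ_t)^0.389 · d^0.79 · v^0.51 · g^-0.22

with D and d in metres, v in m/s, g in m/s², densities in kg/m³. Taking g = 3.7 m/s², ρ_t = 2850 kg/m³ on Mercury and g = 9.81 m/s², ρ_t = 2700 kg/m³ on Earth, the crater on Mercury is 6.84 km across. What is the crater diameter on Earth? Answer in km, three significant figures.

D ≈ 5.64 km

The impactor-only factors (d, v, ρ_i) cancel in the ratio, leaving D_Earth/D_Mercury = (g_Earth/g_Mercury)^-0.22 · (ρ_t,Mercury/ρ_t,Earth)^0.389.
(9.81/3.7)^-0.22 = 2.651^-0.22 = 0.8070
(2850/2700)^0.389 = 1.056^0.389 = 1.021
Ratio = 0.8070 × 1.021 = 0.8239
D_Earth = 0.8239 × 6.84 km = 5.64 km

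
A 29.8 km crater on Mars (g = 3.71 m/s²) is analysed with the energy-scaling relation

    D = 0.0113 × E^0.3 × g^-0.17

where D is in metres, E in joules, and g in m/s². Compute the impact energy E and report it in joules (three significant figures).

E ≈ 5.33 × 10^21 J

Rearranging: E = [D / (0.0113 · g^-0.17)]^(1/0.3).
D = 29800 m.
g^-0.17 = 3.71^-0.17 = 0.8002
D / (0.0113 × 0.8002) = 29800 / (9.042 × 10^-3) = 3.296 × 10^6
E = (3.296 × 10^6)^3.3333 = 5.326 × 10^21 J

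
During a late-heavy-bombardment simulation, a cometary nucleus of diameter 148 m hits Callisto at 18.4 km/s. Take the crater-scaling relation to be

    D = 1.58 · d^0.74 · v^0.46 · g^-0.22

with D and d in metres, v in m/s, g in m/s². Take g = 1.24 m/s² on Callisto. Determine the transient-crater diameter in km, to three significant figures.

In SI units: v = 18400 m/s.
d^0.74 = 148^0.74 = 40.36
v^0.46 = 18400^0.46 = 91.58
g^-0.22 = 1.24^-0.22 = 0.9538
D = 1.58 × 40.36 × 91.58 × 0.9538 = 5570 m
   = 5.570 km

D ≈ 5.57 km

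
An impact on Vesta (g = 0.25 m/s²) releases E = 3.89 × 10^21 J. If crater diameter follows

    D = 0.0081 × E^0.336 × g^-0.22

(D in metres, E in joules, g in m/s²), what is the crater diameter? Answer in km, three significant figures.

E^0.336 = (3.89 × 10^21)^0.336 = 1.796 × 10^7
g^-0.22 = 0.25^-0.22 = 1.357
D = 0.0081 × 1.796 × 10^7 × 1.357 = 1.974 × 10^5 m
   = 197.4 km

D ≈ 197 km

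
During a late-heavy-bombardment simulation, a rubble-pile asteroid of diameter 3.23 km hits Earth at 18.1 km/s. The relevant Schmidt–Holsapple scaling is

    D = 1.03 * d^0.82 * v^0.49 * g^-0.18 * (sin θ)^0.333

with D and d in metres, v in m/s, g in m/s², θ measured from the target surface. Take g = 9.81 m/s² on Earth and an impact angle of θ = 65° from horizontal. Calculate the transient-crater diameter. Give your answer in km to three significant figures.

In SI units: d = 3230 m, v = 18100 m/s.
d^0.82 = 3230^0.82 = 754.3
v^0.49 = 18100^0.49 = 122.0
g^-0.18 = 9.81^-0.18 = 0.6630
(sin 65°)^0.333 = 0.9063^0.333 = 0.9678
D = 1.03 × 754.3 × 122.0 × 0.6630 × 0.9678 = 60819 m
   = 60.82 km

D ≈ 60.8 km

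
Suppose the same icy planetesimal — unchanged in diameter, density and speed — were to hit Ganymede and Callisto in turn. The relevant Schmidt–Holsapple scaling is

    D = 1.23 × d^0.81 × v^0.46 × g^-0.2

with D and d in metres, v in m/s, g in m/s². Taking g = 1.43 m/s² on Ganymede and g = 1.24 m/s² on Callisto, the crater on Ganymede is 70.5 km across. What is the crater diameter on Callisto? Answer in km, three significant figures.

D ≈ 72.5 km

All impactor-dependent factors cancel in the ratio, leaving D_Callisto/D_Ganymede = (g_Callisto/g_Ganymede)^-0.2.
(1.24/1.43)^-0.2 = 0.8671^-0.2 = 1.029
D_Callisto = 1.029 × 70.5 km = 72.5 km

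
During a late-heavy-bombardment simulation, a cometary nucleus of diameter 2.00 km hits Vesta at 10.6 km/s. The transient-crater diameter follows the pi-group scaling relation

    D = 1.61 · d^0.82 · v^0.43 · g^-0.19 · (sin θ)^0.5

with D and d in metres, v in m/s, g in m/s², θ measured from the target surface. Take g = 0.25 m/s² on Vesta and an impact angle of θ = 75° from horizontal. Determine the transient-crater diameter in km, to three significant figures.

D ≈ 56.4 km

In SI units: d = 2000 m, v = 10600 m/s.
d^0.82 = 2000^0.82 = 509.1
v^0.43 = 10600^0.43 = 53.81
g^-0.19 = 0.25^-0.19 = 1.301
(sin 75°)^0.5 = 0.9659^0.5 = 0.9828
D = 1.61 × 509.1 × 53.81 × 1.301 × 0.9828 = 56394 m
   = 56.39 km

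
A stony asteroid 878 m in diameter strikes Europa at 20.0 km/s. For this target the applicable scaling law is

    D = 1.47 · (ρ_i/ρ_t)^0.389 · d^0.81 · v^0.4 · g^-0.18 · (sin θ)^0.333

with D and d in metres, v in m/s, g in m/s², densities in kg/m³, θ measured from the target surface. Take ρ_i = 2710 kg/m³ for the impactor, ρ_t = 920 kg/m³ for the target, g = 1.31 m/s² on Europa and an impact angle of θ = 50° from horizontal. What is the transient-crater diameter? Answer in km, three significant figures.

In SI units: v = 20000 m/s.
(ρ_i/ρ_t)^0.389 = (2710/920)^0.389 = 1.522
d^0.81 = 878^0.81 = 242.2
v^0.4 = 20000^0.4 = 52.53
g^-0.18 = 1.31^-0.18 = 0.9526
(sin 50°)^0.333 = 0.7660^0.333 = 0.9151
D = 1.47 × 1.522 × 242.2 × 52.53 × 0.9526 × 0.9151 = 24814 m
   = 24.81 km

D ≈ 24.8 km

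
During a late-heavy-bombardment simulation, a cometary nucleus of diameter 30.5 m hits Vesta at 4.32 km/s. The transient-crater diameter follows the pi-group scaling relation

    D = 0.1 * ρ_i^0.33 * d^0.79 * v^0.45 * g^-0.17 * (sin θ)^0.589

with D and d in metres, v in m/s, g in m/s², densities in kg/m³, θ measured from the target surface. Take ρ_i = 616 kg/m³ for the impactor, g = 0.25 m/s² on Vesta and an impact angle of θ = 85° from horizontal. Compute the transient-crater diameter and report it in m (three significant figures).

D ≈ 677 m

In SI units: v = 4320 m/s.
ρ_i^0.33 = 616^0.33 = 8.328
d^0.79 = 30.5^0.79 = 14.88
v^0.45 = 4320^0.45 = 43.25
g^-0.17 = 0.25^-0.17 = 1.266
(sin 85°)^0.589 = 0.9962^0.589 = 0.9978
D = 0.1 × 8.328 × 14.88 × 43.25 × 1.266 × 0.9978 = 677.0 m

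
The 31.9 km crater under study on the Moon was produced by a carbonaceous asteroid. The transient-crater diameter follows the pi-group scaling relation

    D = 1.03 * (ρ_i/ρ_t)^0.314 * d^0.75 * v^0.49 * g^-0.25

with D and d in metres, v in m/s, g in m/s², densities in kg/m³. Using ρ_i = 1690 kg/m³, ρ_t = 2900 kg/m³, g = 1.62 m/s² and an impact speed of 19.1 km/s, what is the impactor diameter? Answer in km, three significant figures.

d ≈ 2.29 km

Rearranging for d: d = [D / (1.03 · (1690/2900)^0.314 · 19100^0.49 · 1.62^-0.25)]^(1/0.75).
D = 31900 m.
(1690/2900)^0.314 = 0.8440
19100^0.49 = 125.2
1.62^-0.25 = 0.8864
Denominator = 1.03 × 0.8440 × 125.2 × 0.8864 = 96.47
D / 96.47 = 31900 / 96.47 = 330.7
d = 330.7^(1/0.75) = 330.7^1.3333 = 2286 m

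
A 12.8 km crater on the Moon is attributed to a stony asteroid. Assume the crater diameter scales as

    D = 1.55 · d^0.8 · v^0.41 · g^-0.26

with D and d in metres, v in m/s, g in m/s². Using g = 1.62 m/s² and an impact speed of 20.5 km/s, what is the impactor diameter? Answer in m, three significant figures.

d ≈ 568 m

Rearranging for d: d = [D / (1.55 · 20500^0.41 · 1.62^-0.26)]^(1/0.8).
D = 12800 m.
20500^0.41 = 58.59
1.62^-0.26 = 0.8821
Denominator = 1.55 × 58.59 × 0.8821 = 80.11
D / 80.11 = 12800 / 80.11 = 159.8
d = 159.8^(1/0.8) = 159.8^1.25 = 568.2 m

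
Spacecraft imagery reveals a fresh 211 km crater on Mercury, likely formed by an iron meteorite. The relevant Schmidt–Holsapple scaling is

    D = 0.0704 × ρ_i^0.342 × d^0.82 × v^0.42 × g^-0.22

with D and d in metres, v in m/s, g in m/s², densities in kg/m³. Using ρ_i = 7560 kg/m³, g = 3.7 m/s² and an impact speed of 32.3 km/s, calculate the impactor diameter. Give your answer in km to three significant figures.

d ≈ 13.3 km

Rearranging for d: d = [D / (0.0704 · 7560^0.342 · 32300^0.42 · 3.7^-0.22)]^(1/0.82).
D = 211000 m.
7560^0.342 = 21.21
32300^0.42 = 78.32
3.7^-0.22 = 0.7499
Denominator = 0.0704 × 21.21 × 78.32 × 0.7499 = 87.70
D / 87.70 = 211000 / 87.70 = 2406
d = 2406^(1/0.82) = 2406^1.2195 = 13289 m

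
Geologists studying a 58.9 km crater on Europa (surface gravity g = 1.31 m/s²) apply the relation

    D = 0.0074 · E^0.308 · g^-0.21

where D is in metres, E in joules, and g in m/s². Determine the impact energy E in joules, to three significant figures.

Rearranging: E = [D / (0.0074 · g^-0.21)]^(1/0.308).
D = 58900 m.
g^-0.21 = 1.31^-0.21 = 0.9449
D / (0.0074 × 0.9449) = 58900 / (6.992 × 10^-3) = 8.424 × 10^6
E = (8.424 × 10^6)^3.2468 = 3.060 × 10^22 J

E ≈ 3.06 × 10^22 J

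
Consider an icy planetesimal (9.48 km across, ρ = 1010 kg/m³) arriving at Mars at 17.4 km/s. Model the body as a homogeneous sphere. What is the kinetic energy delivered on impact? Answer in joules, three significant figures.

E ≈ 6.82 × 10^22 J

d = 9480 m; v = 17400 m/s.
Mass m = (π/6) ρ d³ = (π/6) × 1010 × (9480)³ = 4.506 × 10^14 kg
E = ½ m v² = 0.5 × 4.506 × 10^14 × (17400)² = 6.821 × 10^22 J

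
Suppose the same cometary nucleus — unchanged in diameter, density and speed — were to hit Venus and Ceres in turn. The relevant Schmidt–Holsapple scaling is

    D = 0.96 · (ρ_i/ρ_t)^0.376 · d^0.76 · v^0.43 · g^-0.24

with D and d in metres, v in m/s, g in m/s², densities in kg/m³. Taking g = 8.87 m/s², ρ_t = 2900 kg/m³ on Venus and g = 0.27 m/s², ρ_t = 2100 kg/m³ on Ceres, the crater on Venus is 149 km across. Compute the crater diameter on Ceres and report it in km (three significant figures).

D ≈ 389 km

The impactor-only factors (d, v, ρ_i) cancel in the ratio, leaving D_Ceres/D_Venus = (g_Ceres/g_Venus)^-0.24 · (ρ_t,Venus/ρ_t,Ceres)^0.376.
(0.27/8.87)^-0.24 = 0.03044^-0.24 = 2.312
(2900/2100)^0.376 = 1.381^0.376 = 1.129
Ratio = 2.312 × 1.129 = 2.610
D_Ceres = 2.610 × 149 km = 389 km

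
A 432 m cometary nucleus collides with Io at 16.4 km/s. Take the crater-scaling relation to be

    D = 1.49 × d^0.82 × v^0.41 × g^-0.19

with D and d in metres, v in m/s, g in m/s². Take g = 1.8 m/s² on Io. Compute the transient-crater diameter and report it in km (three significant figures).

In SI units: v = 16400 m/s.
d^0.82 = 432^0.82 = 144.9
v^0.41 = 16400^0.41 = 53.47
g^-0.19 = 1.8^-0.19 = 0.8943
D = 1.49 × 144.9 × 53.47 × 0.8943 = 10324 m
   = 10.32 km

D ≈ 10.3 km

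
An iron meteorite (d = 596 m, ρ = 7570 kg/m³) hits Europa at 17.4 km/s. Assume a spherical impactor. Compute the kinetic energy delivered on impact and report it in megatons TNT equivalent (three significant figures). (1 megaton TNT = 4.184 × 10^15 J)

v = 17400 m/s.
Mass m = (π/6) ρ d³ = (π/6) × 7570 × (596)³ = 8.391 × 10^11 kg
E = ½ m v² = 0.5 × 8.391 × 10^11 × (17400)² = 1.270 × 10^20 J
   = 1.270 × 10^20 / 4.184×10^15 = 30354 Mt

E ≈ 30400 Mt TNT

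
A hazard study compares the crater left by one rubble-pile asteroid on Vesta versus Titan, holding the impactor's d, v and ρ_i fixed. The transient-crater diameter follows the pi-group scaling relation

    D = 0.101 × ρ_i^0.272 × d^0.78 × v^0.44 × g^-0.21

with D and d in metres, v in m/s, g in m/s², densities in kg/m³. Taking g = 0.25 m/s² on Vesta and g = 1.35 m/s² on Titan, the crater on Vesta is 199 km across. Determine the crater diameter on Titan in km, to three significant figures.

D ≈ 140 km

All impactor-dependent factors cancel in the ratio, leaving D_Titan/D_Vesta = (g_Titan/g_Vesta)^-0.21.
(1.35/0.25)^-0.21 = 5.400^-0.21 = 0.7018
D_Titan = 0.7018 × 199 km = 140 km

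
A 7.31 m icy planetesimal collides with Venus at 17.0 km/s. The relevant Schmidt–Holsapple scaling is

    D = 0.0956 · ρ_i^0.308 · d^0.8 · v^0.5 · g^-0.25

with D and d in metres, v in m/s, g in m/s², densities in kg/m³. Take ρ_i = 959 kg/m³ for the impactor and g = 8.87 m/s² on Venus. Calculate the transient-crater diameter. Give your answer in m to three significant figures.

In SI units: v = 17000 m/s.
ρ_i^0.308 = 959^0.308 = 8.287
d^0.8 = 7.31^0.8 = 4.911
v^0.5 = 17000^0.5 = 130.4
g^-0.25 = 8.87^-0.25 = 0.5795
D = 0.0956 × 8.287 × 4.911 × 130.4 × 0.5795 = 294.0 m

D ≈ 294 m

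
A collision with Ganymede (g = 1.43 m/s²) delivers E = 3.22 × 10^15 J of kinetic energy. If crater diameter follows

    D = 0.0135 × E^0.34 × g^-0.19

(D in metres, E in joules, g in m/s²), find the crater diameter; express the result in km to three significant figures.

D ≈ 2.36 km

E^0.34 = (3.22 × 10^15)^0.34 = 1.874 × 10^5
g^-0.19 = 1.43^-0.19 = 0.9343
D = 0.0135 × 1.874 × 10^5 × 0.9343 = 2364 m
   = 2.364 km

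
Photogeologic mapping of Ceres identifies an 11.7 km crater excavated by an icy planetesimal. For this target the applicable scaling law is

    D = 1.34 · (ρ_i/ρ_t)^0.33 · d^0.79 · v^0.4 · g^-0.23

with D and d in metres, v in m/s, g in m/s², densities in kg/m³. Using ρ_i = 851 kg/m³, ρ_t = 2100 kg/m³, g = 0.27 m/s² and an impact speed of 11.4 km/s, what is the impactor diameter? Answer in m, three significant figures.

Rearranging for d: d = [D / (1.34 · (851/2100)^0.33 · 11400^0.4 · 0.27^-0.23)]^(1/0.79).
D = 11700 m.
(851/2100)^0.33 = 0.7422
11400^0.4 = 41.95
0.27^-0.23 = 1.351
Denominator = 1.34 × 0.7422 × 41.95 × 1.351 = 56.37
D / 56.37 = 11700 / 56.37 = 207.6
d = 207.6^(1/0.79) = 207.6^1.2658 = 857.3 m

d ≈ 857 m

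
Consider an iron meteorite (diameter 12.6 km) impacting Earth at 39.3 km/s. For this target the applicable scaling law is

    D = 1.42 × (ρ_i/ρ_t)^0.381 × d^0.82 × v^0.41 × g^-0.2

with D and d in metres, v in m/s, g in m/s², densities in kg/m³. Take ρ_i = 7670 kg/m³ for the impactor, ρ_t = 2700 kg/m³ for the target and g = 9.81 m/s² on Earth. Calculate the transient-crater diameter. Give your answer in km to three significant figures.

In SI units: d = 12600 m, v = 39300 m/s.
(ρ_i/ρ_t)^0.381 = (7670/2700)^0.381 = 1.489
d^0.82 = 12600^0.82 = 2303
v^0.41 = 39300^0.41 = 76.51
g^-0.2 = 9.81^-0.2 = 0.6334
D = 1.42 × 1.489 × 2303 × 76.51 × 0.6334 = 2.360 × 10^5 m
   = 236.0 km

D ≈ 236 km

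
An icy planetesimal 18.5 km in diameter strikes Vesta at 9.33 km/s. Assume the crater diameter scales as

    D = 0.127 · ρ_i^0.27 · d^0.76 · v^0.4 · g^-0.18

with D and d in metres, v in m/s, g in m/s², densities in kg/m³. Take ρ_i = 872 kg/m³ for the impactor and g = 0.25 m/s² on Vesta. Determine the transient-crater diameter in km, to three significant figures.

In SI units: d = 18500 m, v = 9330 m/s.
ρ_i^0.27 = 872^0.27 = 6.222
d^0.76 = 18500^0.76 = 1750
v^0.4 = 9330^0.4 = 38.72
g^-0.18 = 0.25^-0.18 = 1.283
D = 0.127 × 6.222 × 1750 × 38.72 × 1.283 = 68696 m
   = 68.70 km

D ≈ 68.7 km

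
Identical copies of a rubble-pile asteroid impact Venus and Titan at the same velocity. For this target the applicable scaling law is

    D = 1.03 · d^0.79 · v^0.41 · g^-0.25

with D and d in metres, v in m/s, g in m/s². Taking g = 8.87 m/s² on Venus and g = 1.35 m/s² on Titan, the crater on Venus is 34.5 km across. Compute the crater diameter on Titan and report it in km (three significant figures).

All impactor-dependent factors cancel in the ratio, leaving D_Titan/D_Venus = (g_Titan/g_Venus)^-0.25.
(1.35/8.87)^-0.25 = 0.1522^-0.25 = 1.601
D_Titan = 1.601 × 34.5 km = 55.2 km

D ≈ 55.2 km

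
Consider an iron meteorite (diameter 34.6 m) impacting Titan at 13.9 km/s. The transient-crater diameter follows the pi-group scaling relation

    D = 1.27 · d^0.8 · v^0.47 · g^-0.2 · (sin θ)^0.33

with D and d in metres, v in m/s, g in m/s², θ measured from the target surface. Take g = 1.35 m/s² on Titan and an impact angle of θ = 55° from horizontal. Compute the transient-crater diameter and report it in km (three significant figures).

In SI units: v = 13900 m/s.
d^0.8 = 34.6^0.8 = 17.03
v^0.47 = 13900^0.47 = 88.56
g^-0.2 = 1.35^-0.2 = 0.9417
(sin 55°)^0.33 = 0.8192^0.33 = 0.9363
D = 1.27 × 17.03 × 88.56 × 0.9417 × 0.9363 = 1689 m
   = 1.689 km

D ≈ 1.69 km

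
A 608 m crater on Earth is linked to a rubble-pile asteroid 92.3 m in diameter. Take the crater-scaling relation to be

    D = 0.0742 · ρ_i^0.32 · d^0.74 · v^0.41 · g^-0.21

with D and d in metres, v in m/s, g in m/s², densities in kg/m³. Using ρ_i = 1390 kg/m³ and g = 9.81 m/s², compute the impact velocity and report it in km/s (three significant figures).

v ≈ 11.3 km/s

Rearranging for v: v = [D / (0.0742 · 1390^0.32 · 92.3^0.74 · 9.81^-0.21)]^(1/0.41).
1390^0.32 = 10.13
92.3^0.74 = 28.46
9.81^-0.21 = 0.6191
Denominator = 0.0742 × 10.13 × 28.46 × 0.6191 = 13.24
D / 13.24 = 608 / 13.24 = 45.92
v = 45.92^(1/0.41) = 45.92^2.439 = 11314 m/s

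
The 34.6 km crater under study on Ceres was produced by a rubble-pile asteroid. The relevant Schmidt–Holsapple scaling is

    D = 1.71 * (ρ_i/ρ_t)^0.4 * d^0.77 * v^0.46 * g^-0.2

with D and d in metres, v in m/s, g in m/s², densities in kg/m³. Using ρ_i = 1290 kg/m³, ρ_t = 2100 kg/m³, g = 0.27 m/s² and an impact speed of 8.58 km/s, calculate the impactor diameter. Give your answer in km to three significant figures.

d ≈ 1.60 km

Rearranging for d: d = [D / (1.71 · (1290/2100)^0.4 · 8580^0.46 · 0.27^-0.2)]^(1/0.77).
D = 34600 m.
(1290/2100)^0.4 = 0.8229
8580^0.46 = 64.48
0.27^-0.2 = 1.299
Denominator = 1.71 × 0.8229 × 64.48 × 1.299 = 117.9
D / 117.9 = 34600 / 117.9 = 293.5
d = 293.5^(1/0.77) = 293.5^1.2987 = 1602 m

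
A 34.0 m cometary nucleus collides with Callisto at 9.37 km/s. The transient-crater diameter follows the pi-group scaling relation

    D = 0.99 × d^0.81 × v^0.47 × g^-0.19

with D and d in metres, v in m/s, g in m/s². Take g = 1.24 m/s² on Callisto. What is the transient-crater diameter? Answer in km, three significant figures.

In SI units: v = 9370 m/s.
d^0.81 = 34^0.81 = 17.40
v^0.47 = 9370^0.47 = 73.57
g^-0.19 = 1.24^-0.19 = 0.9600
D = 0.99 × 17.40 × 73.57 × 0.9600 = 1217 m
   = 1.217 km

D ≈ 1.22 km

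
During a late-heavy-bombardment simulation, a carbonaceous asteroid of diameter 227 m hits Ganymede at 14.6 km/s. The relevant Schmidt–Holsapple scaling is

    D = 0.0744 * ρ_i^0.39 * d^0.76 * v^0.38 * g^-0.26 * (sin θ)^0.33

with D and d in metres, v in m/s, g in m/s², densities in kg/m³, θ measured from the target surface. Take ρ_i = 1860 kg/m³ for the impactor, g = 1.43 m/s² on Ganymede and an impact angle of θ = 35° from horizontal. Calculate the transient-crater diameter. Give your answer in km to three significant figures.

D ≈ 2.51 km

In SI units: v = 14600 m/s.
ρ_i^0.39 = 1860^0.39 = 18.84
d^0.76 = 227^0.76 = 61.74
v^0.38 = 14600^0.38 = 38.23
g^-0.26 = 1.43^-0.26 = 0.9112
(sin 35°)^0.33 = 0.5736^0.33 = 0.8324
D = 0.0744 × 18.84 × 61.74 × 38.23 × 0.9112 × 0.8324 = 2509 m
   = 2.509 km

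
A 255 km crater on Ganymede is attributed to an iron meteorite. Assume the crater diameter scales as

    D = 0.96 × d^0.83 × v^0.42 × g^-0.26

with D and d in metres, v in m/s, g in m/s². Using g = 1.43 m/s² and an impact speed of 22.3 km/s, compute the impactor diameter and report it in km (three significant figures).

d ≈ 24.2 km

Rearranging for d: d = [D / (0.96 · 22300^0.42 · 1.43^-0.26)]^(1/0.83).
D = 255000 m.
22300^0.42 = 67.03
1.43^-0.26 = 0.9112
Denominator = 0.96 × 67.03 × 0.9112 = 58.63
D / 58.63 = 255000 / 58.63 = 4349
d = 4349^(1/0.83) = 4349^1.2048 = 24184 m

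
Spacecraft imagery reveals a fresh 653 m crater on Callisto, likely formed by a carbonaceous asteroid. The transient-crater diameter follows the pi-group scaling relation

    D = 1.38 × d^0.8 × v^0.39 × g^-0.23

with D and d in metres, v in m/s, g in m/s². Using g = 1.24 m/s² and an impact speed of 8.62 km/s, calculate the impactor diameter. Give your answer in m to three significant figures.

Rearranging for d: d = [D / (1.38 · 8620^0.39 · 1.24^-0.23)]^(1/0.8).
8620^0.39 = 34.26
1.24^-0.23 = 0.9517
Denominator = 1.38 × 34.26 × 0.9517 = 45.00
D / 45.00 = 653 / 45.00 = 14.51
d = 14.51^(1/0.8) = 14.51^1.25 = 28.32 m

d ≈ 28.3 m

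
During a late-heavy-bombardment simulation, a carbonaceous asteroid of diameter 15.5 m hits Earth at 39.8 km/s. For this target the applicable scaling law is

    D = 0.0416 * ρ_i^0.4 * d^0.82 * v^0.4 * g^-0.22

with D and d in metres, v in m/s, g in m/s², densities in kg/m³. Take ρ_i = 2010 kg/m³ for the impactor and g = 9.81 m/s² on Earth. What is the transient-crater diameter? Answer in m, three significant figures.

In SI units: v = 39800 m/s.
ρ_i^0.4 = 2010^0.4 = 20.95
d^0.82 = 15.5^0.82 = 9.464
v^0.4 = 39800^0.4 = 69.18
g^-0.22 = 9.81^-0.22 = 0.6051
D = 0.0416 × 20.95 × 9.464 × 69.18 × 0.6051 = 345.3 m

D ≈ 345 m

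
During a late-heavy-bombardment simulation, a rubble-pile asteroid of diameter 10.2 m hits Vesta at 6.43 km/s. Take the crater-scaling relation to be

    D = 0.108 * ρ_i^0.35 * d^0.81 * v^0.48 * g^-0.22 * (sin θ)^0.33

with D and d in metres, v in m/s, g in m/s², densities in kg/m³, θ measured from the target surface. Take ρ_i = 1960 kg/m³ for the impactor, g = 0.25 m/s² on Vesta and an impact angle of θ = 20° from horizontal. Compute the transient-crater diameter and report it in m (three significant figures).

In SI units: v = 6430 m/s.
ρ_i^0.35 = 1960^0.35 = 14.20
d^0.81 = 10.2^0.81 = 6.561
v^0.48 = 6430^0.48 = 67.29
g^-0.22 = 0.25^-0.22 = 1.357
(sin 20°)^0.33 = 0.3420^0.33 = 0.7018
D = 0.108 × 14.20 × 6.561 × 67.29 × 1.357 × 0.7018 = 644.8 m

D ≈ 645 m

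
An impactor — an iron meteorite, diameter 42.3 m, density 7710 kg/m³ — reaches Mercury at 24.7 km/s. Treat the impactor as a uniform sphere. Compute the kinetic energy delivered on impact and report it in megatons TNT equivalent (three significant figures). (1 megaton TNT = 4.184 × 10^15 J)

v = 24700 m/s.
Mass m = (π/6) ρ d³ = (π/6) × 7710 × (42.3)³ = 3.055 × 10^8 kg
E = ½ m v² = 0.5 × 3.055 × 10^8 × (24700)² = 9.319 × 10^16 J
   = 9.319 × 10^16 / 4.184×10^15 = 22.27 Mt

E ≈ 22.3 Mt TNT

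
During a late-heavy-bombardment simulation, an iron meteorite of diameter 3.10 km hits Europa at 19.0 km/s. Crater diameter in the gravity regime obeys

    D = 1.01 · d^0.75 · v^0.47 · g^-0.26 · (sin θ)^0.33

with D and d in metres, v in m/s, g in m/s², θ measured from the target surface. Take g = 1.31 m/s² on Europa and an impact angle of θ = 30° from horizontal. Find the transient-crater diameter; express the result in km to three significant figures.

D ≈ 31.9 km

In SI units: d = 3100 m, v = 19000 m/s.
d^0.75 = 3100^0.75 = 415.5
v^0.47 = 19000^0.47 = 102.6
g^-0.26 = 1.31^-0.26 = 0.9322
(sin 30°)^0.33 = 0.5000^0.33 = 0.7955
D = 1.01 × 415.5 × 102.6 × 0.9322 × 0.7955 = 31929 m
   = 31.93 km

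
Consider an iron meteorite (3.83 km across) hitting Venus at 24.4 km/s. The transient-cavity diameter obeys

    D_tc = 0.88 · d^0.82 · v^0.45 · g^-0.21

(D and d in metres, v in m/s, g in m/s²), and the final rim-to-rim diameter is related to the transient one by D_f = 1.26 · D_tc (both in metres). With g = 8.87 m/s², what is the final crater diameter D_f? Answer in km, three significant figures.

D_f ≈ 57.3 km

In SI: d = 3830 m, v = 24400 m/s.
d^0.82 = 3830^0.82 = 867.4
v^0.45 = 24400^0.45 = 94.26
g^-0.21 = 8.87^-0.21 = 0.6323
D_tc = 0.88 × 867.4 × 94.26 × 0.6323 = 45490 m
D_f = 1.26 × 45490 = 57317 m
     = 57.32 km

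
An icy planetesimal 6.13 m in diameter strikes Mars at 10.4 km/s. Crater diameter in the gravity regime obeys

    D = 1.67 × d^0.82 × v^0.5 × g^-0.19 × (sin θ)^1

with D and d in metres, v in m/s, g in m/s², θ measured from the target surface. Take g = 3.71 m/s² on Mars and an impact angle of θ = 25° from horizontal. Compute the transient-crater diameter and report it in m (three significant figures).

In SI units: v = 10400 m/s.
d^0.82 = 6.13^0.82 = 4.423
v^0.5 = 10400^0.5 = 102.0
g^-0.19 = 3.71^-0.19 = 0.7795
(sin 25°)^1 = 0.4226^1 = 0.4226
D = 1.67 × 4.423 × 102.0 × 0.7795 × 0.4226 = 248.2 m

D ≈ 248 m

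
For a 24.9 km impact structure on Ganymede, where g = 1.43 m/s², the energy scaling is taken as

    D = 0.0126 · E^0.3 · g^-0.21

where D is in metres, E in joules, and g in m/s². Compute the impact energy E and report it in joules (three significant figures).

E ≈ 1.24 × 10^21 J

Rearranging: E = [D / (0.0126 · g^-0.21)]^(1/0.3).
D = 24900 m.
g^-0.21 = 1.43^-0.21 = 0.9276
D / (0.0126 × 0.9276) = 24900 / (0.01169) = 2.130 × 10^6
E = (2.130 × 10^6)^3.3333 = 1.243 × 10^21 J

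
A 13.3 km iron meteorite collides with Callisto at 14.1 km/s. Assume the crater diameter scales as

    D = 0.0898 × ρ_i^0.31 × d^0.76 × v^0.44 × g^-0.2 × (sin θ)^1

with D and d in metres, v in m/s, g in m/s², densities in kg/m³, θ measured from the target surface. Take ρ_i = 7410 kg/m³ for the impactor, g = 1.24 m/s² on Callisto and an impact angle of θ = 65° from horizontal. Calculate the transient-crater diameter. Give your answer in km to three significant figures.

D ≈ 113 km

In SI units: d = 13300 m, v = 14100 m/s.
ρ_i^0.31 = 7410^0.31 = 15.84
d^0.76 = 13300^0.76 = 1362
v^0.44 = 14100^0.44 = 66.94
g^-0.2 = 1.24^-0.2 = 0.9579
(sin 65°)^1 = 0.9063^1 = 0.9063
D = 0.0898 × 15.84 × 1362 × 66.94 × 0.9579 × 0.9063 = 1.126 × 10^5 m
   = 112.6 km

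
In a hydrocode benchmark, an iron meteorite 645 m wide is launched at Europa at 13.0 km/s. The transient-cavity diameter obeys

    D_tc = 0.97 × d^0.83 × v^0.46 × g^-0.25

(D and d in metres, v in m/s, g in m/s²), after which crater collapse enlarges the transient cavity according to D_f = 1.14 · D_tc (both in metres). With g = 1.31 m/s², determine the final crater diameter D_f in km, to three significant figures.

D_f ≈ 17.3 km

v = 13000 m/s.
d^0.83 = 645^0.83 = 214.8
v^0.46 = 13000^0.46 = 78.06
g^-0.25 = 1.31^-0.25 = 0.9347
D_tc = 0.97 × 214.8 × 78.06 × 0.9347 = 15200 m
D_f = 1.14 × 15200 = 17328 m
     = 17.33 km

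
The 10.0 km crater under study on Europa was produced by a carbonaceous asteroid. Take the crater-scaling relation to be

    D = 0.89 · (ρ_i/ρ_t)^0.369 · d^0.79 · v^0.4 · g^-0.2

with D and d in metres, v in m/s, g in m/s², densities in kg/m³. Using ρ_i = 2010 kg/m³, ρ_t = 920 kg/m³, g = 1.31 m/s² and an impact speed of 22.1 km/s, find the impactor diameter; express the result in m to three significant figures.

Rearranging for d: d = [D / (0.89 · (2010/920)^0.369 · 22100^0.4 · 1.31^-0.2)]^(1/0.79).
D = 10000 m.
(2010/920)^0.369 = 1.334
22100^0.4 = 54.67
1.31^-0.2 = 0.9474
Denominator = 0.89 × 1.334 × 54.67 × 0.9474 = 61.49
D / 61.49 = 10000 / 61.49 = 162.6
d = 162.6^(1/0.79) = 162.6^1.2658 = 629.3 m

d ≈ 629 m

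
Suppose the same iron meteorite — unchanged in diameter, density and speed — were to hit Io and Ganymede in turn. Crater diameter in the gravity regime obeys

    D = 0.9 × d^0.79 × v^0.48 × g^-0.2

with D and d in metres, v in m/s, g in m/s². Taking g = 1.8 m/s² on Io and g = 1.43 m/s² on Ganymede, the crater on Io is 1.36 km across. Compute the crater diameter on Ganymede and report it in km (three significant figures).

D ≈ 1.42 km

All impactor-dependent factors cancel in the ratio, leaving D_Ganymede/D_Io = (g_Ganymede/g_Io)^-0.2.
(1.43/1.8)^-0.2 = 0.7944^-0.2 = 1.047
D_Ganymede = 1.047 × 1.36 km = 1.42 km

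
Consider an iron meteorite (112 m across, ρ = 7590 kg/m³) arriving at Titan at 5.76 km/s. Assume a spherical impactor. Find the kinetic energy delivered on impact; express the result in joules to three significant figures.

v = 5760 m/s.
Mass m = (π/6) ρ d³ = (π/6) × 7590 × (112)³ = 5.583 × 10^9 kg
E = ½ m v² = 0.5 × 5.583 × 10^9 × (5760)² = 9.262 × 10^16 J

E ≈ 9.26 × 10^16 J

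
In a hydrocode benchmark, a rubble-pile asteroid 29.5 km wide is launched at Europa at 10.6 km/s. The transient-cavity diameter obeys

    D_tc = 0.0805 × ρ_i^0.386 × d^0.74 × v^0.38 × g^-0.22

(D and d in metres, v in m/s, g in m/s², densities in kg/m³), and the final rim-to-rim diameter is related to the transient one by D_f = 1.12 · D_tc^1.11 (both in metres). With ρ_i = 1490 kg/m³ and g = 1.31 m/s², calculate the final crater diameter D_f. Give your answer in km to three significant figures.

In SI: d = 29500 m, v = 10600 m/s.
ρ_i^0.386 = 1490^0.386 = 16.78
d^0.74 = 29500^0.74 = 2031
v^0.38 = 10600^0.38 = 33.85
g^-0.22 = 1.31^-0.22 = 0.9423
D_tc = 0.0805 × 16.78 × 2031 × 33.85 × 0.9423 = 87510 m
D_f = 1.12 × (87510)^1.11 = 3.427 × 10^5 m
     = 342.7 km

D_f ≈ 343 km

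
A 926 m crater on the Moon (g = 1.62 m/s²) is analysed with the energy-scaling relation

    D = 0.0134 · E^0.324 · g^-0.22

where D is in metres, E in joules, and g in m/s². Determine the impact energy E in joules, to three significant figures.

Rearranging: E = [D / (0.0134 · g^-0.22)]^(1/0.324).
g^-0.22 = 1.62^-0.22 = 0.8993
D / (0.0134 × 0.8993) = 926 / (0.01205) = 7.685 × 10^4
E = (7.685 × 10^4)^3.0864 = 1.200 × 10^15 J

E ≈ 1.20 × 10^15 J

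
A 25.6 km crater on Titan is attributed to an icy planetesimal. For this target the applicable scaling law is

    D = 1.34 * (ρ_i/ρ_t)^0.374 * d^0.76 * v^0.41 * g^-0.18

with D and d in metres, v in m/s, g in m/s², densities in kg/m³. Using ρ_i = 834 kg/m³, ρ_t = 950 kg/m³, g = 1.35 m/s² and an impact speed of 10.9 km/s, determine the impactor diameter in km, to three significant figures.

d ≈ 3.26 km

Rearranging for d: d = [D / (1.34 · (834/950)^0.374 · 10900^0.41 · 1.35^-0.18)]^(1/0.76).
D = 25600 m.
(834/950)^0.374 = 0.9525
10900^0.41 = 45.22
1.35^-0.18 = 0.9474
Denominator = 1.34 × 0.9525 × 45.22 × 0.9474 = 54.68
D / 54.68 = 25600 / 54.68 = 468.2
d = 468.2^(1/0.76) = 468.2^1.3158 = 3264 m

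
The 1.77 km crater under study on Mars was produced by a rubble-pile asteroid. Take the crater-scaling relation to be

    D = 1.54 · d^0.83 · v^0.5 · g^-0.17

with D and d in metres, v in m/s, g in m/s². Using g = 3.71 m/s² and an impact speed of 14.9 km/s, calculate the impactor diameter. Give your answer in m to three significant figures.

Rearranging for d: d = [D / (1.54 · 14900^0.5 · 3.71^-0.17)]^(1/0.83).
D = 1770 m.
14900^0.5 = 122.1
3.71^-0.17 = 0.8002
Denominator = 1.54 × 122.1 × 0.8002 = 150.5
D / 150.5 = 1770 / 150.5 = 11.76
d = 11.76^(1/0.83) = 11.76^1.2048 = 19.48 m

d ≈ 19.5 m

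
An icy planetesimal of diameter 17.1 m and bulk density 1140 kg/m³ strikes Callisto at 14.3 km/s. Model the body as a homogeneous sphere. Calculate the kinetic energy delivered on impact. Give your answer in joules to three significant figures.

v = 14300 m/s.
Mass m = (π/6) ρ d³ = (π/6) × 1140 × (17.1)³ = 2.985 × 10^6 kg
E = ½ m v² = 0.5 × 2.985 × 10^6 × (14300)² = 3.052 × 10^14 J

E ≈ 3.05 × 10^14 J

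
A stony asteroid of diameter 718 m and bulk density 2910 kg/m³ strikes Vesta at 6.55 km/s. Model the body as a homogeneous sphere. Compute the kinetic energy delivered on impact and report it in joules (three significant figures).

E ≈ 1.21 × 10^19 J

v = 6550 m/s.
Mass m = (π/6) ρ d³ = (π/6) × 2910 × (718)³ = 5.640 × 10^11 kg
E = ½ m v² = 0.5 × 5.640 × 10^11 × (6550)² = 1.210 × 10^19 J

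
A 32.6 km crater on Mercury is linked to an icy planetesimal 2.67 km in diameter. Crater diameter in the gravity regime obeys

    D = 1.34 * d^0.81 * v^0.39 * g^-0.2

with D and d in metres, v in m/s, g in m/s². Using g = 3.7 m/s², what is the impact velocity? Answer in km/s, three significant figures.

Rearranging for v: v = [D / (1.34 · 2670^0.81 · 3.7^-0.2)]^(1/0.39).
D = 32600 m.
2670^0.81 = 596.3
3.7^-0.2 = 0.7698
Denominator = 1.34 × 596.3 × 0.7698 = 615.1
D / 615.1 = 32600 / 615.1 = 53.00
v = 53.00^(1/0.39) = 53.00^2.5641 = 26376 m/s

v ≈ 26.4 km/s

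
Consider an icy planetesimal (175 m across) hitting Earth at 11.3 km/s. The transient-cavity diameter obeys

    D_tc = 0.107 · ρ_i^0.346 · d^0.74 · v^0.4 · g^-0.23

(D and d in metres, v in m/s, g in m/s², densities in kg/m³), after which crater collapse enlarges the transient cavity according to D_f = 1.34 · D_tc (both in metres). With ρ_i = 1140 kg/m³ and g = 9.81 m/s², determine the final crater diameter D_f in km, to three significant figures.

D_f ≈ 1.85 km

v = 11300 m/s.
ρ_i^0.346 = 1140^0.346 = 11.42
d^0.74 = 175^0.74 = 45.69
v^0.4 = 11300^0.4 = 41.81
g^-0.23 = 9.81^-0.23 = 0.5914
D_tc = 0.107 × 11.42 × 45.69 × 41.81 × 0.5914 = 1380 m
D_f = 1.34 × 1380 = 1849 m
     = 1.849 km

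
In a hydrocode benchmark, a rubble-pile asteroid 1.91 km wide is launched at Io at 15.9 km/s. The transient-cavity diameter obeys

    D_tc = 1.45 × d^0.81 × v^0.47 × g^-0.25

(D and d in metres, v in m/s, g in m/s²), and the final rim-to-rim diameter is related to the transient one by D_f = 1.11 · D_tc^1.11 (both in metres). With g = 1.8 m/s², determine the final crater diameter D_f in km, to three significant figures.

In SI: d = 1910 m, v = 15900 m/s.
d^0.81 = 1910^0.81 = 454.6
v^0.47 = 15900^0.47 = 94.33
g^-0.25 = 1.8^-0.25 = 0.8633
D_tc = 1.45 × 454.6 × 94.33 × 0.8633 = 53680 m
D_f = 1.11 × (53680)^1.11 = 1.974 × 10^5 m
     = 197.4 km

D_f ≈ 197 km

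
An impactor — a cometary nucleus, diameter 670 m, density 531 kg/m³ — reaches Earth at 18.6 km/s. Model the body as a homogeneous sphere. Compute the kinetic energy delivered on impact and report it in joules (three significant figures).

v = 18600 m/s.
Mass m = (π/6) ρ d³ = (π/6) × 531 × (670)³ = 8.362 × 10^10 kg
E = ½ m v² = 0.5 × 8.362 × 10^10 × (18600)² = 1.446 × 10^19 J

E ≈ 1.45 × 10^19 J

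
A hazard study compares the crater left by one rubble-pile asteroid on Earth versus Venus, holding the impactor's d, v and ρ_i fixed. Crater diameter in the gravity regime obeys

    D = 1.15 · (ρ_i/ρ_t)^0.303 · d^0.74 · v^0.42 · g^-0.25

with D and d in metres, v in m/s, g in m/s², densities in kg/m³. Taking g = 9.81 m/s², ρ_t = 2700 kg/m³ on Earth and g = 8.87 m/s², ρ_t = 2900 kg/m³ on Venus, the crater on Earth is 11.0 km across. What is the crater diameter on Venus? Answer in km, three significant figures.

D ≈ 11.0 km

The impactor-only factors (d, v, ρ_i) cancel in the ratio, leaving D_Venus/D_Earth = (g_Venus/g_Earth)^-0.25 · (ρ_t,Earth/ρ_t,Venus)^0.303.
(8.87/9.81)^-0.25 = 0.9042^-0.25 = 1.025
(2700/2900)^0.303 = 0.9310^0.303 = 0.9786
Ratio = 1.025 × 0.9786 = 1.003
D_Venus = 1.003 × 11.0 km = 11.0 km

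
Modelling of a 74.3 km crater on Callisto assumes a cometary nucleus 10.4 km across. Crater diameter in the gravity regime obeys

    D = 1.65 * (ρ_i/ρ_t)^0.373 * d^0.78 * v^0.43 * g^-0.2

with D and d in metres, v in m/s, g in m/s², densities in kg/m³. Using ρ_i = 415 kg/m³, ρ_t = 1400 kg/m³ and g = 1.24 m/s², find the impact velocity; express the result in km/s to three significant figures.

Rearranging for v: v = [D / (1.65 · (415/1400)^0.373 · 10400^0.78 · 1.24^-0.2)]^(1/0.43).
D = 74300 m.
(415/1400)^0.373 = 0.6354
10400^0.78 = 1359
1.24^-0.2 = 0.9579
Denominator = 1.65 × 0.6354 × 1359 × 0.9579 = 1365
D / 1365 = 74300 / 1365 = 54.43
v = 54.43^(1/0.43) = 54.43^2.3256 = 10886 m/s

v ≈ 10.9 km/s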